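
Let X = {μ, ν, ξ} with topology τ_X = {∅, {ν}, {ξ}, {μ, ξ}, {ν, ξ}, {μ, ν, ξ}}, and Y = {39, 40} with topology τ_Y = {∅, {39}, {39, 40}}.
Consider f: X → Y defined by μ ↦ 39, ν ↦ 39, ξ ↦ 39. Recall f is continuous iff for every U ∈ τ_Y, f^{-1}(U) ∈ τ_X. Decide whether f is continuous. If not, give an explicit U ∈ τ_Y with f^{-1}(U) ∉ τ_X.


f IS continuous.

Compute f^{-1}(U) for each U ∈ τ_Y:
  U = ∅: f^{-1}(U) = ∅ ∈ τ_X ✓.
  U = {39}: f^{-1}(U) = {μ, ν, ξ} ∈ τ_X ✓.
  U = {39, 40}: f^{-1}(U) = {μ, ν, ξ} ∈ τ_X ✓.
Every preimage lies in τ_X, so f IS continuous.


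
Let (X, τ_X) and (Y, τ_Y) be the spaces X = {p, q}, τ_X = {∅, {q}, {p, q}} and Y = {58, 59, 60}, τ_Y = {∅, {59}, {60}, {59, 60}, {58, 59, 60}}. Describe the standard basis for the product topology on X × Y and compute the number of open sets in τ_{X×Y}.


Basis B = {∅ × ∅, {q} × {59}, {q} × {60}, {p, q} × {59}, {p, q} × {60}, {q} × {59, 60}, {q} × {58, 59, 60}, {p, q} × {59, 60}, {p, q} × {58, 59, 60}}; |τ_{X×Y}| = 14.

Enumerate products U × V with U ∈ τ_X, V ∈ τ_Y (deduplicated):
  ∅ × ∅ = {} (∅)
  {q} × {59} = {(q,59)}
  {q} × {60} = {(q,60)}
  {p, q} × {59} = {(p,59), (q,59)}
  {p, q} × {60} = {(p,60), (q,60)}
  {q} × {59, 60} = {(q,59), (q,60)}
  {q} × {58, 59, 60} = {(q,58), (q,59), (q,60)}
  {p, q} × {59, 60} = {(p,59), (p,60), (q,59), (q,60)}
  {p, q} × {58, 59, 60} = {(p,58), (p,59), (p,60), (q,58), (q,59), (q,60)}
These 9 distinct sets form the basis B.
Close under arbitrary unions to get τ_{X×Y}; counting gives |τ_{X×Y}| = 14.


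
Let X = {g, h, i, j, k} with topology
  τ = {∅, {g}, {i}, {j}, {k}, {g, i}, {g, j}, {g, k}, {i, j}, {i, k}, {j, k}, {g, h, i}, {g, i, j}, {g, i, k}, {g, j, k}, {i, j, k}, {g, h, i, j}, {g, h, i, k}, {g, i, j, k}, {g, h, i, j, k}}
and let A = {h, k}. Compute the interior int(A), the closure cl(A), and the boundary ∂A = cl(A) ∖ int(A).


int(A) = {k}, cl(A) = {h, k}, ∂A = {h}.

Closed sets in (X, τ) are complements of opens:
  closed(X, τ) = {∅, {h}, {j}, {k}, {g, h}, {h, i}, {h, j}, {h, k}, {j, k}, {g, h, i}, {g, h, j}, {g, h, k}, {h, i, j}, {h, i, k}, {h, j, k}, {g, h, i, j}, {g, h, i, k}, {g, h, j, k}, {h, i, j, k}, {g, h, i, j, k}}.
int(A) = ⋃ {U ∈ τ : U ⊆ A}. Opens contained in A: ∅, {k}.
Taking the union of these: int(A) = {k}.
cl(A) = ⋂ {C closed : A ⊆ C}. Closed sets containing A: {h, k}, {g, h, k}, {h, i, k}, {h, j, k}, {g, h, i, k}, {g, h, j, k}, {h, i, j, k}, {g, h, i, j, k}.
Intersecting these: cl(A) = {h, k}.
∂A = cl(A) ∖ int(A) = {h, k} ∖ {k} = {h}.


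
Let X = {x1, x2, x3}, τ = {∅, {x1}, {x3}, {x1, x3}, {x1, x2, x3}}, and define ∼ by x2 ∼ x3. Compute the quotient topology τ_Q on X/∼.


X/∼ = {[x1], [x2=x3]}; |τ_Q| = 3.

Equivalence classes: [x1], [x2=x3].
Quotient map π: X → X/∼ sends x1 ↦ [x1], x2 ↦ [x2=x3], x3 ↦ [x2=x3].
For each subset V ⊆ X/∼, compute π^{-1}(V) ⊆ X and check whether π^{-1}(V) ∈ τ. V is open in τ_Q iff π^{-1}(V) ∈ τ.
  V = {}: π^{-1}(V) = ∅ ∈ τ ✓.
  V = {[x1]}: π^{-1}(V) = {x1} ∈ τ ✓.
  V = {[x2=x3]}: π^{-1}(V) = {x2, x3} ∉ τ ✗.
  V = {[x1], [x2=x3]}: π^{-1}(V) = {x1, x2, x3} ∈ τ ✓.
Open sets in the quotient: τ_Q = {{}, {[x1]}, {[x1], [x2=x3]}} (3 elements).


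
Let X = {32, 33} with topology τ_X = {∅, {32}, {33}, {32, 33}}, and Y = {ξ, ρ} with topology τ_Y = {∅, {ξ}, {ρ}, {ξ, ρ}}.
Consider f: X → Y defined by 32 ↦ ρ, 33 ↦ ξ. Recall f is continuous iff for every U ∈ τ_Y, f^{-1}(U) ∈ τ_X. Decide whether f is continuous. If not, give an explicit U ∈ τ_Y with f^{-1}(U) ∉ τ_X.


f IS continuous.

Compute f^{-1}(U) for each U ∈ τ_Y:
  U = ∅: f^{-1}(U) = ∅ ∈ τ_X ✓.
  U = {ξ}: f^{-1}(U) = {33} ∈ τ_X ✓.
  U = {ρ}: f^{-1}(U) = {32} ∈ τ_X ✓.
  U = {ξ, ρ}: f^{-1}(U) = {32, 33} ∈ τ_X ✓.
Every preimage lies in τ_X, so f IS continuous.


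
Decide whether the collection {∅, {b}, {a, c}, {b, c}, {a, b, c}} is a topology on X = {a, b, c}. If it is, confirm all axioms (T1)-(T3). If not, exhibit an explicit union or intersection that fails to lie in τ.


τ is NOT a topology on X.

Axiom (T1): ∅ ∈ τ? Yes; X ∈ τ? Yes.
Axiom (T2/T3): check pairwise unions and intersections of members of τ.
Counterexample for (T3): {a, c} ∩ {b, c} = {c} ∉ τ. Therefore τ is NOT a topology.


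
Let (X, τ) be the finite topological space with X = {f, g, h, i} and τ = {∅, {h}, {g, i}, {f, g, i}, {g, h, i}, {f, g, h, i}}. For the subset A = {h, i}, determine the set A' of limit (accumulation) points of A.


A' = {f, g}

For each x ∈ X, list the open sets U ∈ τ with x ∈ U, then check whether U ∩ (A ∖ {x}) ≠ ∅ for every such U.
  x = f: opens ∋ x are {f, g, i}, {f, g, h, i}; each meets A ∖ {f}, so x IS a limit point.
  x = g: opens ∋ x are {g, i}, {f, g, i}, {g, h, i}, {f, g, h, i}; each meets A ∖ {g}, so x IS a limit point.
  x = h: open {h} ∋ x has {h} ∩ (A ∖ {h}) = ∅, so x is NOT a limit point.
  x = i: open {g, i} ∋ x has {g, i} ∩ (A ∖ {i}) = ∅, so x is NOT a limit point.
Collecting: A' = {f, g}.


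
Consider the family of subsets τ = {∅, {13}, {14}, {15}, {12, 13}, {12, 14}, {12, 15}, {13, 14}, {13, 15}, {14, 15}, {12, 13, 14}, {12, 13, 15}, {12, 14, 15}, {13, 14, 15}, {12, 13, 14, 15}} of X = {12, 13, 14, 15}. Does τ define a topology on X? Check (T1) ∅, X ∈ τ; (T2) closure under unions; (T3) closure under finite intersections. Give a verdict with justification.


τ is NOT a topology on X.

Axiom (T1): ∅ ∈ τ? Yes; X ∈ τ? Yes.
Axiom (T2/T3): check pairwise unions and intersections of members of τ.
Counterexample for (T3): {12, 13} ∩ {12, 14} = {12} ∉ τ. Therefore τ is NOT a topology.


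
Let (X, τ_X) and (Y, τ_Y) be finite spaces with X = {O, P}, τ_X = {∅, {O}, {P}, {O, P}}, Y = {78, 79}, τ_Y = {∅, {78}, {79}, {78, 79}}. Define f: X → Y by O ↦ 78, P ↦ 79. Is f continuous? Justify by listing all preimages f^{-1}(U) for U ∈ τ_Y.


f IS continuous.

Compute f^{-1}(U) for each U ∈ τ_Y:
  U = ∅: f^{-1}(U) = ∅ ∈ τ_X ✓.
  U = {78}: f^{-1}(U) = {O} ∈ τ_X ✓.
  U = {79}: f^{-1}(U) = {P} ∈ τ_X ✓.
  U = {78, 79}: f^{-1}(U) = {O, P} ∈ τ_X ✓.
Every preimage lies in τ_X, so f IS continuous.


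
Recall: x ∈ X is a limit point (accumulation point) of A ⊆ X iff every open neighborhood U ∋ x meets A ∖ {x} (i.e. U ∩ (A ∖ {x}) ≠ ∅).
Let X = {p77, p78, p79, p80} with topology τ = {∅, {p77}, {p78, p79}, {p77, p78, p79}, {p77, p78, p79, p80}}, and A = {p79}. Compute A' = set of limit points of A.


A' = {p78, p80}

For each x ∈ X, list the open sets U ∈ τ with x ∈ U, then check whether U ∩ (A ∖ {x}) ≠ ∅ for every such U.
  x = p77: open {p77} ∋ x has {p77} ∩ (A ∖ {p77}) = ∅, so x is NOT a limit point.
  x = p78: opens ∋ x are {p78, p79}, {p77, p78, p79}, {p77, p78, p79, p80}; each meets A ∖ {p78}, so x IS a limit point.
  x = p79: open {p78, p79} ∋ x has {p78, p79} ∩ (A ∖ {p79}) = ∅, so x is NOT a limit point.
  x = p80: opens ∋ x are {p77, p78, p79, p80}; each meets A ∖ {p80}, so x IS a limit point.
Collecting: A' = {p78, p80}.


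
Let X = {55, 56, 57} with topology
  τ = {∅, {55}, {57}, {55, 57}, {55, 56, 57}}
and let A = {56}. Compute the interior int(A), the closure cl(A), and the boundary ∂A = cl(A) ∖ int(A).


int(A) = ∅, cl(A) = {56}, ∂A = {56}.

Closed sets in (X, τ) are complements of opens:
  closed(X, τ) = {∅, {56}, {55, 56}, {56, 57}, {55, 56, 57}}.
int(A) = ⋃ {U ∈ τ : U ⊆ A}. Opens contained in A: ∅.
Taking the union of these: int(A) = ∅.
cl(A) = ⋂ {C closed : A ⊆ C}. Closed sets containing A: {56}, {55, 56}, {56, 57}, {55, 56, 57}.
Intersecting these: cl(A) = {56}.
∂A = cl(A) ∖ int(A) = {56} ∖ ∅ = {56}.


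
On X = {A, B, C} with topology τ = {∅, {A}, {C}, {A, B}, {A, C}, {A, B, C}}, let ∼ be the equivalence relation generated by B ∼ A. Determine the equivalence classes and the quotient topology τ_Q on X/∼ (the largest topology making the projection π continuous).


X/∼ = {[A=B], [C]}; |τ_Q| = 4.

Equivalence classes: [A=B], [C].
Quotient map π: X → X/∼ sends A ↦ [A=B], B ↦ [A=B], C ↦ [C].
For each subset V ⊆ X/∼, compute π^{-1}(V) ⊆ X and check whether π^{-1}(V) ∈ τ. V is open in τ_Q iff π^{-1}(V) ∈ τ.
  V = {}: π^{-1}(V) = ∅ ∈ τ ✓.
  V = {[A=B]}: π^{-1}(V) = {A, B} ∈ τ ✓.
  V = {[C]}: π^{-1}(V) = {C} ∈ τ ✓.
  V = {[A=B], [C]}: π^{-1}(V) = {A, B, C} ∈ τ ✓.
Open sets in the quotient: τ_Q = {{}, {[A=B]}, {[C]}, {[A=B], [C]}} (4 elements).


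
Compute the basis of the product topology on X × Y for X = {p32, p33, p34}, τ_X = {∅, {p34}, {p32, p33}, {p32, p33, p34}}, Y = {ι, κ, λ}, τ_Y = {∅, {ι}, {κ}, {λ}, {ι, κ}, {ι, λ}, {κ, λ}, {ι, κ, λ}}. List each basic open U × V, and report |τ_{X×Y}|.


Basis B = {∅ × ∅, {p34} × {ι}, {p34} × {κ}, {p34} × {λ}, {p32, p33} × {ι}, {p32, p33} × {κ}, {p32, p33} × {λ}, {p34} × {ι, κ}, {p34} × {ι, λ}, {p34} × {κ, λ}, {p32, p33, p34} × {ι}, {p32, p33, p34} × {κ}, {p32, p33, p34} × {λ}, {p34} × {ι, κ, λ}, {p32, p33} × {ι, κ}, {p32, p33} × {ι, λ}, {p32, p33} × {κ, λ}, {p32, p33} × {ι, κ, λ}, {p32, p33, p34} × {ι, κ}, {p32, p33, p34} × {ι, λ}, {p32, p33, p34} × {κ, λ}, {p32, p33, p34} × {ι, κ, λ}}; |τ_{X×Y}| = 64.

Enumerate products U × V with U ∈ τ_X, V ∈ τ_Y (deduplicated):
  ∅ × ∅ = {} (∅)
  {p34} × {ι} = {(p34,ι)}
  {p34} × {κ} = {(p34,κ)}
  {p34} × {λ} = {(p34,λ)}
  {p32, p33} × {ι} = {(p32,ι), (p33,ι)}
  {p32, p33} × {κ} = {(p32,κ), (p33,κ)}
  {p32, p33} × {λ} = {(p32,λ), (p33,λ)}
  {p34} × {ι, κ} = {(p34,ι), (p34,κ)}
  {p34} × {ι, λ} = {(p34,ι), (p34,λ)}
  {p34} × {κ, λ} = {(p34,κ), (p34,λ)}
  {p32, p33, p34} × {ι} = {(p32,ι), (p33,ι), (p34,ι)}
  {p32, p33, p34} × {κ} = {(p32,κ), (p33,κ), (p34,κ)}
  {p32, p33, p34} × {λ} = {(p32,λ), (p33,λ), (p34,λ)}
  {p34} × {ι, κ, λ} = {(p34,ι), (p34,κ), (p34,λ)}
  {p32, p33} × {ι, κ} = {(p32,ι), (p32,κ), (p33,ι), (p33,κ)}
  {p32, p33} × {ι, λ} = {(p32,ι), (p32,λ), (p33,ι), (p33,λ)}
  {p32, p33} × {κ, λ} = {(p32,κ), (p32,λ), (p33,κ), (p33,λ)}
  {p32, p33} × {ι, κ, λ} = {(p32,ι), (p32,κ), (p32,λ), (p33,ι), (p33,κ), (p33,λ)}
  {p32, p33, p34} × {ι, κ} = {(p32,ι), (p32,κ), (p33,ι), (p33,κ), (p34,ι), (p34,κ)}
  {p32, p33, p34} × {ι, λ} = {(p32,ι), (p32,λ), (p33,ι), (p33,λ), (p34,ι), (p34,λ)}
  {p32, p33, p34} × {κ, λ} = {(p32,κ), (p32,λ), (p33,κ), (p33,λ), (p34,κ), (p34,λ)}
  {p32, p33, p34} × {ι, κ, λ} = {(p32,ι), (p32,κ), (p32,λ), (p33,ι), (p33,κ), (p33,λ), (p34,ι), (p34,κ), (p34,λ)}
These 22 distinct sets form the basis B.
Close under arbitrary unions to get τ_{X×Y}; counting gives |τ_{X×Y}| = 64.


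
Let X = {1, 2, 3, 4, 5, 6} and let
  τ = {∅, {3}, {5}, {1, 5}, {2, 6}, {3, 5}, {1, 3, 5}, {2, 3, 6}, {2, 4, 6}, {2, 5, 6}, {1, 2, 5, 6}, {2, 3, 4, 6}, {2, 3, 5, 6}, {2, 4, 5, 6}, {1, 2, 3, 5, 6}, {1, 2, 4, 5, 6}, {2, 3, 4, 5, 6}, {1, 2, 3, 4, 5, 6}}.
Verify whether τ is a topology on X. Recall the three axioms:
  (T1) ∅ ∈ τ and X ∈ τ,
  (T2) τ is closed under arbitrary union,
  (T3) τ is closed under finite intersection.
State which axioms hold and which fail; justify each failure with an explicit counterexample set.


τ IS a topology on X.

Axiom (T1): ∅ ∈ τ? Yes; X ∈ τ? Yes.
Axiom (T2/T3): check pairwise unions and intersections of members of τ.
All pairwise intersections and unions checked — each lies in τ. Therefore τ satisfies (T1), (T2), (T3): it IS a topology on X.


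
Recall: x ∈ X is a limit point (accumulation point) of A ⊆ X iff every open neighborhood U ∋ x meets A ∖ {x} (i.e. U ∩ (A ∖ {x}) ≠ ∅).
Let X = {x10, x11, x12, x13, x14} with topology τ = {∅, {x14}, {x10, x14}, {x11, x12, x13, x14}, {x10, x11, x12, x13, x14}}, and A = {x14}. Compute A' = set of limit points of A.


A' = {x10, x11, x12, x13}

For each x ∈ X, list the open sets U ∈ τ with x ∈ U, then check whether U ∩ (A ∖ {x}) ≠ ∅ for every such U.
  x = x10: opens ∋ x are {x10, x14}, {x10, x11, x12, x13, x14}; each meets A ∖ {x10}, so x IS a limit point.
  x = x11: opens ∋ x are {x11, x12, x13, x14}, {x10, x11, x12, x13, x14}; each meets A ∖ {x11}, so x IS a limit point.
  x = x12: opens ∋ x are {x11, x12, x13, x14}, {x10, x11, x12, x13, x14}; each meets A ∖ {x12}, so x IS a limit point.
  x = x13: opens ∋ x are {x11, x12, x13, x14}, {x10, x11, x12, x13, x14}; each meets A ∖ {x13}, so x IS a limit point.
  x = x14: open {x14} ∋ x has {x14} ∩ (A ∖ {x14}) = ∅, so x is NOT a limit point.
Collecting: A' = {x10, x11, x12, x13}.


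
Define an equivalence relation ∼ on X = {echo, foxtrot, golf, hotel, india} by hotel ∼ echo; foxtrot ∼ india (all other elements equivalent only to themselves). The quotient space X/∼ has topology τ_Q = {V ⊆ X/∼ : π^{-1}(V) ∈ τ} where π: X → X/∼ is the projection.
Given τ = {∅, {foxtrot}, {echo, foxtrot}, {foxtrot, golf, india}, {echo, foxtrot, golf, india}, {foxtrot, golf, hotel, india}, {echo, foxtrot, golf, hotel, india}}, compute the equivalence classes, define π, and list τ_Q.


X/∼ = {[echo=hotel], [foxtrot=india], [golf]}; |τ_Q| = 3.

Equivalence classes: [echo=hotel], [foxtrot=india], [golf].
Quotient map π: X → X/∼ sends echo ↦ [echo=hotel], foxtrot ↦ [foxtrot=india], golf ↦ [golf], hotel ↦ [echo=hotel], india ↦ [foxtrot=india].
For each subset V ⊆ X/∼, compute π^{-1}(V) ⊆ X and check whether π^{-1}(V) ∈ τ. V is open in τ_Q iff π^{-1}(V) ∈ τ.
  V = {}: π^{-1}(V) = ∅ ∈ τ ✓.
  V = {[echo=hotel]}: π^{-1}(V) = {echo, hotel} ∉ τ ✗.
  V = {[foxtrot=india]}: π^{-1}(V) = {foxtrot, india} ∉ τ ✗.
  V = {[echo=hotel], [foxtrot=india]}: π^{-1}(V) = {echo, foxtrot, hotel, india} ∉ τ ✗.
  V = {[golf]}: π^{-1}(V) = {golf} ∉ τ ✗.
  V = {[echo=hotel], [golf]}: π^{-1}(V) = {echo, golf, hotel} ∉ τ ✗.
  V = {[foxtrot=india], [golf]}: π^{-1}(V) = {foxtrot, golf, india} ∈ τ ✓.
  V = {[echo=hotel], [foxtrot=india], [golf]}: π^{-1}(V) = {echo, foxtrot, golf, hotel, india} ∈ τ ✓.
Open sets in the quotient: τ_Q = {{}, {[foxtrot=india], [golf]}, {[echo=hotel], [foxtrot=india], [golf]}} (3 elements).


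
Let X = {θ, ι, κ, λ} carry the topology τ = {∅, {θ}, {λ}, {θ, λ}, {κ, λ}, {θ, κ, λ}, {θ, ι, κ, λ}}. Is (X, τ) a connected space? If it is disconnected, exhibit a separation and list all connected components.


(X, τ) is connected.

Find clopen sets (U ∈ τ with X ∖ U ∈ τ):
  U = ∅, X ∖ U = {θ, ι, κ, λ} — both open, so U is clopen.
  U = {θ, ι, κ, λ}, X ∖ U = ∅ — both open, so U is clopen.
Only trivial clopens (∅ and X) exist, so (X, τ) is connected.
Compute connected components by grouping points that agree on all clopens:
  component: {θ, ι, κ, λ}


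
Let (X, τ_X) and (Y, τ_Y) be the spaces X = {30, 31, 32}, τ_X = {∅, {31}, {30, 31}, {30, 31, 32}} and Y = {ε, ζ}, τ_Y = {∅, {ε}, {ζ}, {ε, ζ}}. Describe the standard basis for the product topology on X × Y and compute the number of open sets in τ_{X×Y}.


Basis B = {∅ × ∅, {31} × {ε}, {31} × {ζ}, {30, 31} × {ε}, {30, 31} × {ζ}, {31} × {ε, ζ}, {30, 31, 32} × {ε}, {30, 31, 32} × {ζ}, {30, 31} × {ε, ζ}, {30, 31, 32} × {ε, ζ}}; |τ_{X×Y}| = 16.

Enumerate products U × V with U ∈ τ_X, V ∈ τ_Y (deduplicated):
  ∅ × ∅ = {} (∅)
  {31} × {ε} = {(31,ε)}
  {31} × {ζ} = {(31,ζ)}
  {30, 31} × {ε} = {(30,ε), (31,ε)}
  {30, 31} × {ζ} = {(30,ζ), (31,ζ)}
  {31} × {ε, ζ} = {(31,ε), (31,ζ)}
  {30, 31, 32} × {ε} = {(30,ε), (31,ε), (32,ε)}
  {30, 31, 32} × {ζ} = {(30,ζ), (31,ζ), (32,ζ)}
  {30, 31} × {ε, ζ} = {(30,ε), (30,ζ), (31,ε), (31,ζ)}
  {30, 31, 32} × {ε, ζ} = {(30,ε), (30,ζ), (31,ε), (31,ζ), (32,ε), (32,ζ)}
These 10 distinct sets form the basis B.
Close under arbitrary unions to get τ_{X×Y}; counting gives |τ_{X×Y}| = 16.


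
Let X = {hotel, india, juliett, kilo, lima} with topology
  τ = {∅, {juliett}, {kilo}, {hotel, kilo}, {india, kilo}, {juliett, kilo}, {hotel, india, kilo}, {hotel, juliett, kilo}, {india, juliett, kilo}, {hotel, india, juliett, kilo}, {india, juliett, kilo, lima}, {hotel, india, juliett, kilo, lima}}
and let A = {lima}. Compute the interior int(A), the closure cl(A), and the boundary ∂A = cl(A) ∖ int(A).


int(A) = ∅, cl(A) = {lima}, ∂A = {lima}.

Closed sets in (X, τ) are complements of opens:
  closed(X, τ) = {∅, {hotel}, {lima}, {hotel, lima}, {india, lima}, {juliett, lima}, {hotel, india, lima}, {hotel, juliett, lima}, {india, juliett, lima}, {hotel, india, juliett, lima}, {hotel, india, kilo, lima}, {hotel, india, juliett, kilo, lima}}.
int(A) = ⋃ {U ∈ τ : U ⊆ A}. Opens contained in A: ∅.
Taking the union of these: int(A) = ∅.
cl(A) = ⋂ {C closed : A ⊆ C}. Closed sets containing A: {lima}, {hotel, lima}, {india, lima}, {juliett, lima}, {hotel, india, lima}, {hotel, juliett, lima}, {india, juliett, lima}, {hotel, india, juliett, lima}, {hotel, india, kilo, lima}, {hotel, india, juliett, kilo, lima}.
Intersecting these: cl(A) = {lima}.
∂A = cl(A) ∖ int(A) = {lima} ∖ ∅ = {lima}.


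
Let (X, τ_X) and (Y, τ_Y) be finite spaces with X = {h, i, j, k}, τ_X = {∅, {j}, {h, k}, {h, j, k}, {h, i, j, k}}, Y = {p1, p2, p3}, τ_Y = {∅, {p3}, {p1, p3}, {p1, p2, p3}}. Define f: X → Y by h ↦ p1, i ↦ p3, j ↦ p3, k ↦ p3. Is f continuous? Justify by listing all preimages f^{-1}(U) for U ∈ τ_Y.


f is NOT continuous.

Compute f^{-1}(U) for each U ∈ τ_Y:
  U = ∅: f^{-1}(U) = ∅ ∈ τ_X ✓.
  U = {p3}: f^{-1}(U) = {i, j, k} ∉ τ_X ✗.
  U = {p1, p3}: f^{-1}(U) = {h, i, j, k} ∈ τ_X ✓.
  U = {p1, p2, p3}: f^{-1}(U) = {h, i, j, k} ∈ τ_X ✓.
Found U = {p3} with f^{-1}(U) = {i, j, k} not in τ_X. Therefore f is NOT continuous.


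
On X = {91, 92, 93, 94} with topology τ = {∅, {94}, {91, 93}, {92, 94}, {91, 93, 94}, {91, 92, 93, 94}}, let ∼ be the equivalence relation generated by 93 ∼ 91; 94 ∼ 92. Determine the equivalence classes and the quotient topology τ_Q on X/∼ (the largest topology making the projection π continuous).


X/∼ = {[91=93], [92=94]}; |τ_Q| = 4.

Equivalence classes: [91=93], [92=94].
Quotient map π: X → X/∼ sends 91 ↦ [91=93], 92 ↦ [92=94], 93 ↦ [91=93], 94 ↦ [92=94].
For each subset V ⊆ X/∼, compute π^{-1}(V) ⊆ X and check whether π^{-1}(V) ∈ τ. V is open in τ_Q iff π^{-1}(V) ∈ τ.
  V = {}: π^{-1}(V) = ∅ ∈ τ ✓.
  V = {[91=93]}: π^{-1}(V) = {91, 93} ∈ τ ✓.
  V = {[92=94]}: π^{-1}(V) = {92, 94} ∈ τ ✓.
  V = {[91=93], [92=94]}: π^{-1}(V) = {91, 92, 93, 94} ∈ τ ✓.
Open sets in the quotient: τ_Q = {{}, {[91=93]}, {[92=94]}, {[91=93], [92=94]}} (4 elements).


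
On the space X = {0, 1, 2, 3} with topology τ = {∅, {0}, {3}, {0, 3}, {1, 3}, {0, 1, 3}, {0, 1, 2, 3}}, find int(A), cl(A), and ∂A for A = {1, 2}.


int(A) = ∅, cl(A) = {1, 2}, ∂A = {1, 2}.

Closed sets in (X, τ) are complements of opens:
  closed(X, τ) = {∅, {2}, {0, 2}, {1, 2}, {0, 1, 2}, {1, 2, 3}, {0, 1, 2, 3}}.
int(A) = ⋃ {U ∈ τ : U ⊆ A}. Opens contained in A: ∅.
Taking the union of these: int(A) = ∅.
cl(A) = ⋂ {C closed : A ⊆ C}. Closed sets containing A: {1, 2}, {0, 1, 2}, {1, 2, 3}, {0, 1, 2, 3}.
Intersecting these: cl(A) = {1, 2}.
∂A = cl(A) ∖ int(A) = {1, 2} ∖ ∅ = {1, 2}.


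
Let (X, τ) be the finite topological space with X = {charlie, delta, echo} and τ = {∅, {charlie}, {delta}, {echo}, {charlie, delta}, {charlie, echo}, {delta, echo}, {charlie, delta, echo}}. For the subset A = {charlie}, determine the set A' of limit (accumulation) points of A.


A' = ∅

For each x ∈ X, list the open sets U ∈ τ with x ∈ U, then check whether U ∩ (A ∖ {x}) ≠ ∅ for every such U.
  x = charlie: open {charlie} ∋ x has {charlie} ∩ (A ∖ {charlie}) = ∅, so x is NOT a limit point.
  x = delta: open {delta} ∋ x has {delta} ∩ (A ∖ {delta}) = ∅, so x is NOT a limit point.
  x = echo: open {echo} ∋ x has {echo} ∩ (A ∖ {echo}) = ∅, so x is NOT a limit point.
Collecting: A' = ∅.


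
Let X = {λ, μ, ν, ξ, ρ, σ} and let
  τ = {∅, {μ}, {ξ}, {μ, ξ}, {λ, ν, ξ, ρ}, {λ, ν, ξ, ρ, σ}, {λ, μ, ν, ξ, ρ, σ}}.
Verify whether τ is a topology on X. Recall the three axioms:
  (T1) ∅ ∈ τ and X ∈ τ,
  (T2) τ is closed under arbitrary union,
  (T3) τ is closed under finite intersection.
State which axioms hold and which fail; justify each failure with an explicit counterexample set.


τ is NOT a topology on X.

Axiom (T1): ∅ ∈ τ? Yes; X ∈ τ? Yes.
Axiom (T2/T3): check pairwise unions and intersections of members of τ.
Counterexample for (T2): {μ} ∪ {λ, ν, ξ, ρ} = {λ, μ, ν, ξ, ρ} ∉ τ. Therefore τ is NOT a topology.


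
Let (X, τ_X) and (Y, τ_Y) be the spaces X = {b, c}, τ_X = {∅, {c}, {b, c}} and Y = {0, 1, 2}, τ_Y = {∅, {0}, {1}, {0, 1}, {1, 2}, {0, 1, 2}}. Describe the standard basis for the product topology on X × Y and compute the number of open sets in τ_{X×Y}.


Basis B = {∅ × ∅, {c} × {0}, {c} × {1}, {b, c} × {0}, {b, c} × {1}, {c} × {0, 1}, {c} × {1, 2}, {c} × {0, 1, 2}, {b, c} × {0, 1}, {b, c} × {1, 2}, {b, c} × {0, 1, 2}}; |τ_{X×Y}| = 18.

Enumerate products U × V with U ∈ τ_X, V ∈ τ_Y (deduplicated):
  ∅ × ∅ = {} (∅)
  {c} × {0} = {(c,0)}
  {c} × {1} = {(c,1)}
  {b, c} × {0} = {(b,0), (c,0)}
  {b, c} × {1} = {(b,1), (c,1)}
  {c} × {0, 1} = {(c,0), (c,1)}
  {c} × {1, 2} = {(c,1), (c,2)}
  {c} × {0, 1, 2} = {(c,0), (c,1), (c,2)}
  {b, c} × {0, 1} = {(b,0), (b,1), (c,0), (c,1)}
  {b, c} × {1, 2} = {(b,1), (b,2), (c,1), (c,2)}
  {b, c} × {0, 1, 2} = {(b,0), (b,1), (b,2), (c,0), (c,1), (c,2)}
These 11 distinct sets form the basis B.
Close under arbitrary unions to get τ_{X×Y}; counting gives |τ_{X×Y}| = 18.


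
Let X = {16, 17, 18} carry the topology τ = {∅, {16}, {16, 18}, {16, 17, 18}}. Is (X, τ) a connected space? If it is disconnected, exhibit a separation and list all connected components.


(X, τ) is connected.

Find clopen sets (U ∈ τ with X ∖ U ∈ τ):
  U = ∅, X ∖ U = {16, 17, 18} — both open, so U is clopen.
  U = {16, 17, 18}, X ∖ U = ∅ — both open, so U is clopen.
Only trivial clopens (∅ and X) exist, so (X, τ) is connected.
Compute connected components by grouping points that agree on all clopens:
  component: {16, 17, 18}


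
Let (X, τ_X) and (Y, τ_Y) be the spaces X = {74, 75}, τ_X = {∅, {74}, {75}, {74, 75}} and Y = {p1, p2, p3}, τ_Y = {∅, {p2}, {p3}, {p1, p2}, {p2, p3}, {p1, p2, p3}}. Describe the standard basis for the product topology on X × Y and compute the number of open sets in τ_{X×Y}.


Basis B = {∅ × ∅, {74} × {p2}, {74} × {p3}, {75} × {p2}, {75} × {p3}, {74} × {p1, p2}, {74} × {p2, p3}, {74, 75} × {p2}, {74, 75} × {p3}, {75} × {p1, p2}, {75} × {p2, p3}, {74} × {p1, p2, p3}, {75} × {p1, p2, p3}, {74, 75} × {p1, p2}, {74, 75} × {p2, p3}, {74, 75} × {p1, p2, p3}}; |τ_{X×Y}| = 36.

Enumerate products U × V with U ∈ τ_X, V ∈ τ_Y (deduplicated):
  ∅ × ∅ = {} (∅)
  {74} × {p2} = {(74,p2)}
  {74} × {p3} = {(74,p3)}
  {75} × {p2} = {(75,p2)}
  {75} × {p3} = {(75,p3)}
  {74} × {p1, p2} = {(74,p1), (74,p2)}
  {74} × {p2, p3} = {(74,p2), (74,p3)}
  {74, 75} × {p2} = {(74,p2), (75,p2)}
  {74, 75} × {p3} = {(74,p3), (75,p3)}
  {75} × {p1, p2} = {(75,p1), (75,p2)}
  {75} × {p2, p3} = {(75,p2), (75,p3)}
  {74} × {p1, p2, p3} = {(74,p1), (74,p2), (74,p3)}
  {75} × {p1, p2, p3} = {(75,p1), (75,p2), (75,p3)}
  {74, 75} × {p1, p2} = {(74,p1), (74,p2), (75,p1), (75,p2)}
  {74, 75} × {p2, p3} = {(74,p2), (74,p3), (75,p2), (75,p3)}
  {74, 75} × {p1, p2, p3} = {(74,p1), (74,p2), (74,p3), (75,p1), (75,p2), (75,p3)}
These 16 distinct sets form the basis B.
Close under arbitrary unions to get τ_{X×Y}; counting gives |τ_{X×Y}| = 36.


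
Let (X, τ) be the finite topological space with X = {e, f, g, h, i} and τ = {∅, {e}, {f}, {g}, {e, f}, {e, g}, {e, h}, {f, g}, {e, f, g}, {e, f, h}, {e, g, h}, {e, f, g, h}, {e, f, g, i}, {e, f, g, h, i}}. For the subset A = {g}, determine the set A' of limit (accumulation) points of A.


A' = {i}

For each x ∈ X, list the open sets U ∈ τ with x ∈ U, then check whether U ∩ (A ∖ {x}) ≠ ∅ for every such U.
  x = e: open {e} ∋ x has {e} ∩ (A ∖ {e}) = ∅, so x is NOT a limit point.
  x = f: open {f} ∋ x has {f} ∩ (A ∖ {f}) = ∅, so x is NOT a limit point.
  x = g: open {g} ∋ x has {g} ∩ (A ∖ {g}) = ∅, so x is NOT a limit point.
  x = h: open {e, h} ∋ x has {e, h} ∩ (A ∖ {h}) = ∅, so x is NOT a limit point.
  x = i: opens ∋ x are {e, f, g, i}, {e, f, g, h, i}; each meets A ∖ {i}, so x IS a limit point.
Collecting: A' = {i}.


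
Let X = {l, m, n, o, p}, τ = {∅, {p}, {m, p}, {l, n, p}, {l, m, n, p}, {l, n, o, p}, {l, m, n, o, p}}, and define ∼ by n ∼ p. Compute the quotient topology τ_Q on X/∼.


X/∼ = {[l], [m], [n=p], [o]}; |τ_Q| = 5.

Equivalence classes: [l], [m], [n=p], [o].
Quotient map π: X → X/∼ sends l ↦ [l], m ↦ [m], n ↦ [n=p], o ↦ [o], p ↦ [n=p].
For each subset V ⊆ X/∼, compute π^{-1}(V) ⊆ X and check whether π^{-1}(V) ∈ τ. V is open in τ_Q iff π^{-1}(V) ∈ τ.
  V = {}: π^{-1}(V) = ∅ ∈ τ ✓.
  V = {[l]}: π^{-1}(V) = {l} ∉ τ ✗.
  V = {[m]}: π^{-1}(V) = {m} ∉ τ ✗.
  V = {[l], [m]}: π^{-1}(V) = {l, m} ∉ τ ✗.
  V = {[n=p]}: π^{-1}(V) = {n, p} ∉ τ ✗.
  V = {[l], [n=p]}: π^{-1}(V) = {l, n, p} ∈ τ ✓.
  V = {[m], [n=p]}: π^{-1}(V) = {m, n, p} ∉ τ ✗.
  V = {[l], [m], [n=p]}: π^{-1}(V) = {l, m, n, p} ∈ τ ✓.
  V = {[o]}: π^{-1}(V) = {o} ∉ τ ✗.
  V = {[l], [o]}: π^{-1}(V) = {l, o} ∉ τ ✗.
  V = {[m], [o]}: π^{-1}(V) = {m, o} ∉ τ ✗.
  V = {[l], [m], [o]}: π^{-1}(V) = {l, m, o} ∉ τ ✗.
  V = {[n=p], [o]}: π^{-1}(V) = {n, o, p} ∉ τ ✗.
  V = {[l], [n=p], [o]}: π^{-1}(V) = {l, n, o, p} ∈ τ ✓.
  V = {[m], [n=p], [o]}: π^{-1}(V) = {m, n, o, p} ∉ τ ✗.
  V = {[l], [m], [n=p], [o]}: π^{-1}(V) = {l, m, n, o, p} ∈ τ ✓.
Open sets in the quotient: τ_Q = {{}, {[l], [n=p]}, {[l], [m], [n=p]}, {[l], [n=p], [o]}, {[l], [m], [n=p], [o]}} (5 elements).


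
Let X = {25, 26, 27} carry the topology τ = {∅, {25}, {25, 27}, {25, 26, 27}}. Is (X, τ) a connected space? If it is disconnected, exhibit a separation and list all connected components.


(X, τ) is connected.

Find clopen sets (U ∈ τ with X ∖ U ∈ τ):
  U = ∅, X ∖ U = {25, 26, 27} — both open, so U is clopen.
  U = {25, 26, 27}, X ∖ U = ∅ — both open, so U is clopen.
Only trivial clopens (∅ and X) exist, so (X, τ) is connected.
Compute connected components by grouping points that agree on all clopens:
  component: {25, 26, 27}


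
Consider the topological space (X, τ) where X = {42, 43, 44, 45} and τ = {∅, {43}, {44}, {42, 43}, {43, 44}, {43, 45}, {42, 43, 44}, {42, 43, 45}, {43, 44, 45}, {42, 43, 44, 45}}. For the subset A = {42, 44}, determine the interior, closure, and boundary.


int(A) = {44}, cl(A) = {42, 44}, ∂A = {42}.

Closed sets in (X, τ) are complements of opens:
  closed(X, τ) = {∅, {42}, {44}, {45}, {42, 44}, {42, 45}, {44, 45}, {42, 43, 45}, {42, 44, 45}, {42, 43, 44, 45}}.
int(A) = ⋃ {U ∈ τ : U ⊆ A}. Opens contained in A: ∅, {44}.
Taking the union of these: int(A) = {44}.
cl(A) = ⋂ {C closed : A ⊆ C}. Closed sets containing A: {42, 44}, {42, 44, 45}, {42, 43, 44, 45}.
Intersecting these: cl(A) = {42, 44}.
∂A = cl(A) ∖ int(A) = {42, 44} ∖ {44} = {42}.


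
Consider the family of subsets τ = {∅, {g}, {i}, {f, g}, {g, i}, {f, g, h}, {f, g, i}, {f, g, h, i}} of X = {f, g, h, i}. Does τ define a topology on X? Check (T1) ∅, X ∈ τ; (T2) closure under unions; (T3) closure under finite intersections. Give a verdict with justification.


τ IS a topology on X.

Axiom (T1): ∅ ∈ τ? Yes; X ∈ τ? Yes.
Axiom (T2/T3): check pairwise unions and intersections of members of τ.
All pairwise intersections and unions checked — each lies in τ. Therefore τ satisfies (T1), (T2), (T3): it IS a topology on X.


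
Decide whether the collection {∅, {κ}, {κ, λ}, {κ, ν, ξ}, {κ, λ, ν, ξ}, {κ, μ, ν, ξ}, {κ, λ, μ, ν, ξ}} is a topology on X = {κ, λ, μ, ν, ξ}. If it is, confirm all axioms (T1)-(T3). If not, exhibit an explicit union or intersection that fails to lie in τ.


τ IS a topology on X.

Axiom (T1): ∅ ∈ τ? Yes; X ∈ τ? Yes.
Axiom (T2/T3): check pairwise unions and intersections of members of τ.
All pairwise intersections and unions checked — each lies in τ. Therefore τ satisfies (T1), (T2), (T3): it IS a topology on X.


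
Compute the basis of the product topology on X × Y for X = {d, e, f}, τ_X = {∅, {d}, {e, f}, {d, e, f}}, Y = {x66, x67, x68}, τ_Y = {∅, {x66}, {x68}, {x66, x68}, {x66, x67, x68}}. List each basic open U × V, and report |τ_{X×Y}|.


Basis B = {∅ × ∅, {d} × {x66}, {d} × {x68}, {d} × {x66, x68}, {e, f} × {x66}, {e, f} × {x68}, {d} × {x66, x67, x68}, {d, e, f} × {x66}, {d, e, f} × {x68}, {e, f} × {x66, x68}, {d, e, f} × {x66, x68}, {e, f} × {x66, x67, x68}, {d, e, f} × {x66, x67, x68}}; |τ_{X×Y}| = 25.

Enumerate products U × V with U ∈ τ_X, V ∈ τ_Y (deduplicated):
  ∅ × ∅ = {} (∅)
  {d} × {x66} = {(d,x66)}
  {d} × {x68} = {(d,x68)}
  {d} × {x66, x68} = {(d,x66), (d,x68)}
  {e, f} × {x66} = {(e,x66), (f,x66)}
  {e, f} × {x68} = {(e,x68), (f,x68)}
  {d} × {x66, x67, x68} = {(d,x66), (d,x67), (d,x68)}
  {d, e, f} × {x66} = {(d,x66), (e,x66), (f,x66)}
  {d, e, f} × {x68} = {(d,x68), (e,x68), (f,x68)}
  {e, f} × {x66, x68} = {(e,x66), (e,x68), (f,x66), (f,x68)}
  {d, e, f} × {x66, x68} = {(d,x66), (d,x68), (e,x66), (e,x68), (f,x66), (f,x68)}
  {e, f} × {x66, x67, x68} = {(e,x66), (e,x67), (e,x68), (f,x66), (f,x67), (f,x68)}
  {d, e, f} × {x66, x67, x68} = {(d,x66), (d,x67), (d,x68), (e,x66), (e,x67), (e,x68), (f,x66), (f,x67), (f,x68)}
These 13 distinct sets form the basis B.
Close under arbitrary unions to get τ_{X×Y}; counting gives |τ_{X×Y}| = 25.


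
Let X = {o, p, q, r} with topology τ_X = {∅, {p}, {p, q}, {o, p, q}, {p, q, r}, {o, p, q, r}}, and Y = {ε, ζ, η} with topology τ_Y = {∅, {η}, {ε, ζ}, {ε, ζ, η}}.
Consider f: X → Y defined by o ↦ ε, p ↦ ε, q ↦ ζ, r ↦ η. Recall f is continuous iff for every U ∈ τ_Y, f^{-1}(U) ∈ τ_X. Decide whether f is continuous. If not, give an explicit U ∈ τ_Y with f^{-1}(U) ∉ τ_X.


f is NOT continuous.

Compute f^{-1}(U) for each U ∈ τ_Y:
  U = ∅: f^{-1}(U) = ∅ ∈ τ_X ✓.
  U = {η}: f^{-1}(U) = {r} ∉ τ_X ✗.
  U = {ε, ζ}: f^{-1}(U) = {o, p, q} ∈ τ_X ✓.
  U = {ε, ζ, η}: f^{-1}(U) = {o, p, q, r} ∈ τ_X ✓.
Found U = {η} with f^{-1}(U) = {r} not in τ_X. Therefore f is NOT continuous.


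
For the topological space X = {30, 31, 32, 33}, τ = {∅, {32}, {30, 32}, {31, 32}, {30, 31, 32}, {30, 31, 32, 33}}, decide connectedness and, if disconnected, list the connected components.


(X, τ) is connected.

Find clopen sets (U ∈ τ with X ∖ U ∈ τ):
  U = ∅, X ∖ U = {30, 31, 32, 33} — both open, so U is clopen.
  U = {30, 31, 32, 33}, X ∖ U = ∅ — both open, so U is clopen.
Only trivial clopens (∅ and X) exist, so (X, τ) is connected.
Compute connected components by grouping points that agree on all clopens:
  component: {30, 31, 32, 33}


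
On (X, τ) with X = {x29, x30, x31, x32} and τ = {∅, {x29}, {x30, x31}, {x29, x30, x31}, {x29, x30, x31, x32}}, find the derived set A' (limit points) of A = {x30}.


A' = {x31, x32}

For each x ∈ X, list the open sets U ∈ τ with x ∈ U, then check whether U ∩ (A ∖ {x}) ≠ ∅ for every such U.
  x = x29: open {x29} ∋ x has {x29} ∩ (A ∖ {x29}) = ∅, so x is NOT a limit point.
  x = x30: open {x30, x31} ∋ x has {x30, x31} ∩ (A ∖ {x30}) = ∅, so x is NOT a limit point.
  x = x31: opens ∋ x are {x30, x31}, {x29, x30, x31}, {x29, x30, x31, x32}; each meets A ∖ {x31}, so x IS a limit point.
  x = x32: opens ∋ x are {x29, x30, x31, x32}; each meets A ∖ {x32}, so x IS a limit point.
Collecting: A' = {x31, x32}.


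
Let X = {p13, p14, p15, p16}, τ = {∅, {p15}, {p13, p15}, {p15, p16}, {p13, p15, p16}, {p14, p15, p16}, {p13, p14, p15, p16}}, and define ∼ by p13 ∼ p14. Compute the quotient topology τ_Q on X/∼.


X/∼ = {[p13=p14], [p15], [p16]}; |τ_Q| = 4.

Equivalence classes: [p13=p14], [p15], [p16].
Quotient map π: X → X/∼ sends p13 ↦ [p13=p14], p14 ↦ [p13=p14], p15 ↦ [p15], p16 ↦ [p16].
For each subset V ⊆ X/∼, compute π^{-1}(V) ⊆ X and check whether π^{-1}(V) ∈ τ. V is open in τ_Q iff π^{-1}(V) ∈ τ.
  V = {}: π^{-1}(V) = ∅ ∈ τ ✓.
  V = {[p13=p14]}: π^{-1}(V) = {p13, p14} ∉ τ ✗.
  V = {[p15]}: π^{-1}(V) = {p15} ∈ τ ✓.
  V = {[p13=p14], [p15]}: π^{-1}(V) = {p13, p14, p15} ∉ τ ✗.
  V = {[p16]}: π^{-1}(V) = {p16} ∉ τ ✗.
  V = {[p13=p14], [p16]}: π^{-1}(V) = {p13, p14, p16} ∉ τ ✗.
  V = {[p15], [p16]}: π^{-1}(V) = {p15, p16} ∈ τ ✓.
  V = {[p13=p14], [p15], [p16]}: π^{-1}(V) = {p13, p14, p15, p16} ∈ τ ✓.
Open sets in the quotient: τ_Q = {{}, {[p15]}, {[p15], [p16]}, {[p13=p14], [p15], [p16]}} (4 elements).


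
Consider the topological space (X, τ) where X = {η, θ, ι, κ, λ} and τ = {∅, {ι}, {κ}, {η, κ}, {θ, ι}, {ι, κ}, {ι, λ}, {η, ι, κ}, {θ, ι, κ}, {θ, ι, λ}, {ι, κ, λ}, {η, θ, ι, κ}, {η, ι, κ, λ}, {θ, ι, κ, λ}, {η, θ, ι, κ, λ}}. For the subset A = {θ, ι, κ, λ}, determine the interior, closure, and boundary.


int(A) = {θ, ι, κ, λ}, cl(A) = {η, θ, ι, κ, λ}, ∂A = {η}.

Closed sets in (X, τ) are complements of opens:
  closed(X, τ) = {∅, {η}, {θ}, {λ}, {η, θ}, {η, κ}, {η, λ}, {θ, λ}, {η, θ, κ}, {η, θ, λ}, {η, κ, λ}, {θ, ι, λ}, {η, θ, ι, λ}, {η, θ, κ, λ}, {η, θ, ι, κ, λ}}.
int(A) = ⋃ {U ∈ τ : U ⊆ A}. Opens contained in A: ∅, {ι}, {κ}, {θ, ι}, {ι, κ}, {ι, λ}, {θ, ι, κ}, {θ, ι, λ}, {ι, κ, λ}, {θ, ι, κ, λ}.
Taking the union of these: int(A) = {θ, ι, κ, λ}.
cl(A) = ⋂ {C closed : A ⊆ C}. Closed sets containing A: {η, θ, ι, κ, λ}.
Intersecting these: cl(A) = {η, θ, ι, κ, λ}.
∂A = cl(A) ∖ int(A) = {η, θ, ι, κ, λ} ∖ {θ, ι, κ, λ} = {η}.


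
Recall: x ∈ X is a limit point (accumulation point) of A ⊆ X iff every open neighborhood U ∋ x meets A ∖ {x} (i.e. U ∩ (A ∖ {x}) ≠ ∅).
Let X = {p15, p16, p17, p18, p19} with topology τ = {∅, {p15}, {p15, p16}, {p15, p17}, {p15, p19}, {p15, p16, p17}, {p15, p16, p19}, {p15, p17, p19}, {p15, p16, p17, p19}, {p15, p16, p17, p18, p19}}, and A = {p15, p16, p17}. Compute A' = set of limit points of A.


A' = {p16, p17, p18, p19}

For each x ∈ X, list the open sets U ∈ τ with x ∈ U, then check whether U ∩ (A ∖ {x}) ≠ ∅ for every such U.
  x = p15: open {p15} ∋ x has {p15} ∩ (A ∖ {p15}) = ∅, so x is NOT a limit point.
  x = p16: opens ∋ x are {p15, p16}, {p15, p16, p17}, {p15, p16, p19}, {p15, p16, p17, p19}, {p15, p16, p17, p18, p19}; each meets A ∖ {p16}, so x IS a limit point.
  x = p17: opens ∋ x are {p15, p17}, {p15, p16, p17}, {p15, p17, p19}, {p15, p16, p17, p19}, {p15, p16, p17, p18, p19}; each meets A ∖ {p17}, so x IS a limit point.
  x = p18: opens ∋ x are {p15, p16, p17, p18, p19}; each meets A ∖ {p18}, so x IS a limit point.
  x = p19: opens ∋ x are {p15, p19}, {p15, p16, p19}, {p15, p17, p19}, {p15, p16, p17, p19}, {p15, p16, p17, p18, p19}; each meets A ∖ {p19}, so x IS a limit point.
Collecting: A' = {p16, p17, p18, p19}.


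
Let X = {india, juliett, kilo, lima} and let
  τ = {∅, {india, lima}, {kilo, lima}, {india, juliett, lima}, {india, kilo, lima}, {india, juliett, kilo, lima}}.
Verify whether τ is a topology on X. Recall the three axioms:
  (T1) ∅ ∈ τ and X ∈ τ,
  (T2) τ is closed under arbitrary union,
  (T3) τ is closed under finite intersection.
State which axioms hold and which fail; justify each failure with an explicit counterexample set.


τ is NOT a topology on X.

Axiom (T1): ∅ ∈ τ? Yes; X ∈ τ? Yes.
Axiom (T2/T3): check pairwise unions and intersections of members of τ.
Counterexample for (T3): {india, lima} ∩ {kilo, lima} = {lima} ∉ τ. Therefore τ is NOT a topology.


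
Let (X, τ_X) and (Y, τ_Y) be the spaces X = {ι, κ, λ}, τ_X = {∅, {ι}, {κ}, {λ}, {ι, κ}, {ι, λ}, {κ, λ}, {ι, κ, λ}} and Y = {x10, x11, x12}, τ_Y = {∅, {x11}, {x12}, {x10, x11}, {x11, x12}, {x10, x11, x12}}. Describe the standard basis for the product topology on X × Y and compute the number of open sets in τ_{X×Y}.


Basis B = {∅ × ∅, {ι} × {x11}, {ι} × {x12}, {κ} × {x11}, {κ} × {x12}, {λ} × {x11}, {λ} × {x12}, {ι} × {x10, x11}, {ι} × {x11, x12}, {ι, κ} × {x11}, {ι, λ} × {x11}, {ι, κ} × {x12}, {ι, λ} × {x12}, {κ} × {x10, x11}, {κ} × {x11, x12}, {κ, λ} × {x11}, {κ, λ} × {x12}, {λ} × {x10, x11}, {λ} × {x11, x12}, {ι} × {x10, x11, x12}, {ι, κ, λ} × {x11}, {ι, κ, λ} × {x12}, {κ} × {x10, x11, x12}, {λ} × {x10, x11, x12}, {ι, κ} × {x10, x11}, {ι, λ} × {x10, x11}, {ι, κ} × {x11, x12}, {ι, λ} × {x11, x12}, {κ, λ} × {x10, x11}, {κ, λ} × {x11, x12}, {ι, κ} × {x10, x11, x12}, {ι, λ} × {x10, x11, x12}, {ι, κ, λ} × {x10, x11}, {ι, κ, λ} × {x11, x12}, {κ, λ} × {x10, x11, x12}, {ι, κ, λ} × {x10, x11, x12}}; |τ_{X×Y}| = 216.

Enumerate products U × V with U ∈ τ_X, V ∈ τ_Y (deduplicated):
  ∅ × ∅ = {} (∅)
  {ι} × {x11} = {(ι,x11)}
  {ι} × {x12} = {(ι,x12)}
  {κ} × {x11} = {(κ,x11)}
  {κ} × {x12} = {(κ,x12)}
  {λ} × {x11} = {(λ,x11)}
  {λ} × {x12} = {(λ,x12)}
  {ι} × {x10, x11} = {(ι,x10), (ι,x11)}
  {ι} × {x11, x12} = {(ι,x11), (ι,x12)}
  {ι, κ} × {x11} = {(ι,x11), (κ,x11)}
  {ι, λ} × {x11} = {(ι,x11), (λ,x11)}
  {ι, κ} × {x12} = {(ι,x12), (κ,x12)}
  {ι, λ} × {x12} = {(ι,x12), (λ,x12)}
  {κ} × {x10, x11} = {(κ,x10), (κ,x11)}
  {κ} × {x11, x12} = {(κ,x11), (κ,x12)}
  {κ, λ} × {x11} = {(κ,x11), (λ,x11)}
  {κ, λ} × {x12} = {(κ,x12), (λ,x12)}
  {λ} × {x10, x11} = {(λ,x10), (λ,x11)}
  {λ} × {x11, x12} = {(λ,x11), (λ,x12)}
  {ι} × {x10, x11, x12} = {(ι,x10), (ι,x11), (ι,x12)}
  {ι, κ, λ} × {x11} = {(ι,x11), (κ,x11), (λ,x11)}
  {ι, κ, λ} × {x12} = {(ι,x12), (κ,x12), (λ,x12)}
  {κ} × {x10, x11, x12} = {(κ,x10), (κ,x11), (κ,x12)}
  {λ} × {x10, x11, x12} = {(λ,x10), (λ,x11), (λ,x12)}
  {ι, κ} × {x10, x11} = {(ι,x10), (ι,x11), (κ,x10), (κ,x11)}
  {ι, λ} × {x10, x11} = {(ι,x10), (ι,x11), (λ,x10), (λ,x11)}
  {ι, κ} × {x11, x12} = {(ι,x11), (ι,x12), (κ,x11), (κ,x12)}
  {ι, λ} × {x11, x12} = {(ι,x11), (ι,x12), (λ,x11), (λ,x12)}
  {κ, λ} × {x10, x11} = {(κ,x10), (κ,x11), (λ,x10), (λ,x11)}
  {κ, λ} × {x11, x12} = {(κ,x11), (κ,x12), (λ,x11), (λ,x12)}
  {ι, κ} × {x10, x11, x12} = {(ι,x10), (ι,x11), (ι,x12), (κ,x10), (κ,x11), (κ,x12)}
  {ι, λ} × {x10, x11, x12} = {(ι,x10), (ι,x11), (ι,x12), (λ,x10), (λ,x11), (λ,x12)}
  {ι, κ, λ} × {x10, x11} = {(ι,x10), (ι,x11), (κ,x10), (κ,x11), (λ,x10), (λ,x11)}
  {ι, κ, λ} × {x11, x12} = {(ι,x11), (ι,x12), (κ,x11), (κ,x12), (λ,x11), (λ,x12)}
  {κ, λ} × {x10, x11, x12} = {(κ,x10), (κ,x11), (κ,x12), (λ,x10), (λ,x11), (λ,x12)}
  {ι, κ, λ} × {x10, x11, x12} = {(ι,x10), (ι,x11), (ι,x12), (κ,x10), (κ,x11), (κ,x12), (λ,x10), (λ,x11), (λ,x12)}
These 36 distinct sets form the basis B.
Close under arbitrary unions to get τ_{X×Y}; counting gives |τ_{X×Y}| = 216.


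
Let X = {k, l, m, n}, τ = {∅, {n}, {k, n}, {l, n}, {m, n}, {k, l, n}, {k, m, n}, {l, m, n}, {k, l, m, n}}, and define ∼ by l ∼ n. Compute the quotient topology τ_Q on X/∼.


X/∼ = {[k], [l=n], [m]}; |τ_Q| = 5.

Equivalence classes: [k], [l=n], [m].
Quotient map π: X → X/∼ sends k ↦ [k], l ↦ [l=n], m ↦ [m], n ↦ [l=n].
For each subset V ⊆ X/∼, compute π^{-1}(V) ⊆ X and check whether π^{-1}(V) ∈ τ. V is open in τ_Q iff π^{-1}(V) ∈ τ.
  V = {}: π^{-1}(V) = ∅ ∈ τ ✓.
  V = {[k]}: π^{-1}(V) = {k} ∉ τ ✗.
  V = {[l=n]}: π^{-1}(V) = {l, n} ∈ τ ✓.
  V = {[k], [l=n]}: π^{-1}(V) = {k, l, n} ∈ τ ✓.
  V = {[m]}: π^{-1}(V) = {m} ∉ τ ✗.
  V = {[k], [m]}: π^{-1}(V) = {k, m} ∉ τ ✗.
  V = {[l=n], [m]}: π^{-1}(V) = {l, m, n} ∈ τ ✓.
  V = {[k], [l=n], [m]}: π^{-1}(V) = {k, l, m, n} ∈ τ ✓.
Open sets in the quotient: τ_Q = {{}, {[l=n]}, {[k], [l=n]}, {[l=n], [m]}, {[k], [l=n], [m]}} (5 elements).
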